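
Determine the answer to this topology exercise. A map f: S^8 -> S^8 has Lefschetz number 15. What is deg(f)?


L(f) = 1 + (-1)^8 deg(f) on S^8.
15 = 1 + (-1)^8 * deg(f)
(-1)^8 * deg(f) = 14
deg(f) = 14

14


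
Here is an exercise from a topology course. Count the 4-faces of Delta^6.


Delta^6 has 6+1 vertices. A 4-face is a choice of 4+1 vertices.
f_4 = C(6+1, 4+1) = C(7,5) = 21

21


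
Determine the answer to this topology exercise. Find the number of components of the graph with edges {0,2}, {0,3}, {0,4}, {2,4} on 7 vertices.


Run DFS/union-find over 7 vertices.
V = 7, E = 4.
Number of components = 4

4


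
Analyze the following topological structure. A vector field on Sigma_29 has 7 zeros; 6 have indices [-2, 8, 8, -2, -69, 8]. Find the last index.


Poincare-Hopf: sum of indices = chi(M).
chi(Sigma_29) = 2 - 2*29 = -56.
Sum of known indices = -49.
x = chi - (sum known) = -56 - (-49) = -7

-7


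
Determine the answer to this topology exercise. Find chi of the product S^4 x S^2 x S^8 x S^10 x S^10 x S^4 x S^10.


chi is multiplicative: chi(X x Y) = chi(X) chi(Y).
Each even-dim sphere has chi = 2. There are 7 factors.
chi = 2^7 = 128

128


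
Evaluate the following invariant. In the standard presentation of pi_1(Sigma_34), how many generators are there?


Standard presentation: pi_1(Sigma_g) = <a_1,b_1,...,a_g,b_g | [a_1,b_1]...[a_g,b_g] = 1>.
Number of generators = 2g = 2*34 = 68

68


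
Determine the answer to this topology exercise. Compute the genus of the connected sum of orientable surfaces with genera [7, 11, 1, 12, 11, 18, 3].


Genus is additive under connected sum of orientable surfaces.
g = 7 + 11 + 1 + 12 + 11 + 18 + 3 = 63

63


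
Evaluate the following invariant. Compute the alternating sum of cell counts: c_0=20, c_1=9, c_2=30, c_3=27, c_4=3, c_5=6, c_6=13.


chi = sum_k (-1)^k c_k.
= (-1)^0*20 + (-1)^1*9 + (-1)^2*30 + (-1)^3*27 + (-1)^4*3 + (-1)^5*6 + (-1)^6*13
= (20) + (-9) + (30) + (-27) + (3) + (-6) + (13)
= 24

24


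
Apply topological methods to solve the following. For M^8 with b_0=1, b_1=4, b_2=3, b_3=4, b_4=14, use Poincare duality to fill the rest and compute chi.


By Poincare duality b_k = b_{8-k}, so full Betti numbers: b_0=1, b_1=4, b_2=3, b_3=4, b_4=14, b_5=4, b_6=3, b_7=4, b_8=1.
chi = sum (-1)^k b_k = 6

6


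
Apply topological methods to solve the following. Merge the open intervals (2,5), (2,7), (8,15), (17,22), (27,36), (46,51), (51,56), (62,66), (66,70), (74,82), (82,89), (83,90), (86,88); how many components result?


Sort and merge overlapping open intervals.
Merged: (2,7), (8,15), (17,22), (27,36), (46,51), (51,56), (62,66), (66,70), (74,82), (82,90).
Number of components = 10

10


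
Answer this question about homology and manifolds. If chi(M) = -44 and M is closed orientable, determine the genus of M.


chi = 2 - 2g for closed orientable surfaces.
-44 = 2 - 2g
2g = 2 - (-44) = 46
g = 23

23


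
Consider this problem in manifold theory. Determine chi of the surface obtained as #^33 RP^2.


For a non-orientable closed surface with k crosscaps: chi = 2 - k.
Here k = 33.
chi = 2 - 33 = -31

-31


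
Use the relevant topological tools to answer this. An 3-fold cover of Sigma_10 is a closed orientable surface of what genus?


For an n-sheeted cover: chi(E) = n * chi(B).
chi(Sigma_10) = 2 - 2*10 = -18.
chi(E) = 3 * (-18) = -54.
genus(E) = (2 - chi(E))/2 = (2 - (-54))/2 = 56/2 = 28

28


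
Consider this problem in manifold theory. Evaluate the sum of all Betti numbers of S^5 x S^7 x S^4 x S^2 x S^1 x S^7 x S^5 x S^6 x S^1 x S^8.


Total Betti number is multiplicative under products.
Each S^d (d>=1) has total Betti number 2.
There are 10 sphere factors.
Total = 2^10 = 1024

1024


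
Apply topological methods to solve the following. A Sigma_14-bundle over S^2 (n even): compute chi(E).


chi(S^2) = 2 (n even), chi(Sigma_14) = 2 - 2*14 = -26.
chi(E) = 2 * (-26) = -52

-52


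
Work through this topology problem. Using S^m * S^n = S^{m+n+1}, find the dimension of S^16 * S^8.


Join of spheres: S^m * S^n = S^{m+n+1}.
dim = 16 + 8 + 1 = 25

25


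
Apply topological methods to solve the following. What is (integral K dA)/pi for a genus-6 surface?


Gauss-Bonnet: integral K dA = 2*pi*chi(M).
chi(Sigma_6) = 2 - 2*6 = -10.
(integral K dA)/pi = 2*chi = 2*(-10) = -20

-20


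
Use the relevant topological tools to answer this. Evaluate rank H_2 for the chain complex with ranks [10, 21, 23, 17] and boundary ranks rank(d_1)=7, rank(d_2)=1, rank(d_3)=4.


rank H_k = rank(ker d_k) - rank(im d_{k+1}).
rank(ker d_2) = rank(C_2) - rank(d_2) = 23 - 1 = 22.
rank(im d_{2+1}) = 4.
rank H_2 = 22 - 4 = 18

18


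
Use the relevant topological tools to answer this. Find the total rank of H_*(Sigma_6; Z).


For Sigma_6: b_0 = 1, b_1 = 2g = 12, b_2 = 1.
Total = 1 + 12 + 1 = 14

14


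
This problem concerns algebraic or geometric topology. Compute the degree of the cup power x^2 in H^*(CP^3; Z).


|x| = 2 in H^*(CP^n).
|x^2| = 2 * |x| = 2 * 2 = 4

4


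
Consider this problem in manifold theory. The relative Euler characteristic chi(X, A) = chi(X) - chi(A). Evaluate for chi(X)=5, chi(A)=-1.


Relative Euler characteristic: chi(X, A) = chi(X) - chi(A).
= 5 - (-1) = 6

6


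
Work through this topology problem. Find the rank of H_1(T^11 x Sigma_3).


pi_1(A x B) = pi_1(A) x pi_1(B); rank of abelianization = b_1.
b_1(T^11) = 11, b_1(Sigma_3) = 2*3 = 6.
b_1(product) = 11 + 6 = 17

17


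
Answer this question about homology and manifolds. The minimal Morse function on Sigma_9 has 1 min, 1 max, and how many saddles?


A perfect Morse function has m_k = b_k.
For Sigma_9: b_0=1, b_1=2g=18, b_2=1.
Saddles m_1 = 2g = 18

18


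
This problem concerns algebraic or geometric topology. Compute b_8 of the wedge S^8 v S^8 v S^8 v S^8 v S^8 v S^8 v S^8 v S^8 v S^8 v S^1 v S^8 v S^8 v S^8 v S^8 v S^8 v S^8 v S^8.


For a wedge of spheres, H_k (k>0) is free on one generator per sphere of dimension k.
Spheres of dimension 8: count = 16.
b_8 = 16

16


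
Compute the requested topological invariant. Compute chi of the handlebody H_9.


A genus-g handlebody deformation retracts to a wedge of g circles.
chi(vee_g S^1) = 1 - g.
chi(H_9) = 1 - 9 = -8

-8


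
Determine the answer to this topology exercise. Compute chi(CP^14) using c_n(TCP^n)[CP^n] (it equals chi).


For any closed oriented manifold, <e(TM),[M]> = chi(M).
chi(CP^14) = 14+1 = 15

15


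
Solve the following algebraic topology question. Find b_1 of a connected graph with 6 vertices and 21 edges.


For a connected graph: rank(pi_1) = b_1 = E - V + 1 = 1 - chi.
chi = V - E = 6 - 21 = -15.
rank = 1 - (-15) = 21 - 6 + 1 = 16

16


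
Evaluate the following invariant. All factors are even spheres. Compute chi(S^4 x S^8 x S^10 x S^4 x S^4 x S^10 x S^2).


chi is multiplicative: chi(X x Y) = chi(X) chi(Y).
Each even-dim sphere has chi = 2. There are 7 factors.
chi = 2^7 = 128

128


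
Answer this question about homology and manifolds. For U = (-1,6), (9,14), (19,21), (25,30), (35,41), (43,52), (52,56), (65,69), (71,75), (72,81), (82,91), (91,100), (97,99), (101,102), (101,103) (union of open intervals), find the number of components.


Sort and merge overlapping open intervals.
Merged: (-1,6), (9,14), (19,21), (25,30), (35,41), (43,52), (52,56), (65,69), (71,81), (82,91), (91,100), (101,103).
Number of components = 12

12


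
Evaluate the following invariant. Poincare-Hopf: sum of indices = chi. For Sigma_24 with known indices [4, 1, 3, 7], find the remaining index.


Poincare-Hopf: sum of indices = chi(M).
chi(Sigma_24) = 2 - 2*24 = -46.
Sum of known indices = 15.
x = chi - (sum known) = -46 - (15) = -61

-61


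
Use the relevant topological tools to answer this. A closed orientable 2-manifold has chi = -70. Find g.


chi = 2 - 2g for closed orientable surfaces.
-70 = 2 - 2g
2g = 2 - (-70) = 72
g = 36

36


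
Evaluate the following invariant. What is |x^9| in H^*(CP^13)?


|x| = 2 in H^*(CP^n).
|x^9| = 9 * |x| = 9 * 2 = 18

18


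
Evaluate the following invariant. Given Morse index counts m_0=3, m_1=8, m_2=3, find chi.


Morse theory: chi(M) = sum_k (-1)^k m_k where m_k = #(index-k critical points).
= (3) + (-8) + (3) = -2

-2


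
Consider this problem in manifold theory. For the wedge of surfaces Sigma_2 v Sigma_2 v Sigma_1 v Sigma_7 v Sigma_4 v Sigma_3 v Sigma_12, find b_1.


For a wedge X v Y: reduced H_k(X v Y) = H_k(X) + H_k(Y).
Each Sigma_g contributes b_1 = 2g.
b_1 = 4 + 4 + 2 + 14 + 8 + 6 + 24 = 62

62


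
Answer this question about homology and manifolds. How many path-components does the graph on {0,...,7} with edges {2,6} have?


Run DFS/union-find over 8 vertices.
V = 8, E = 1.
Number of components = 7

7


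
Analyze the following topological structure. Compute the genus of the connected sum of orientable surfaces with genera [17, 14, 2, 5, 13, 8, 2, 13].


Genus is additive under connected sum of orientable surfaces.
g = 17 + 14 + 2 + 5 + 13 + 8 + 2 + 13 = 74

74


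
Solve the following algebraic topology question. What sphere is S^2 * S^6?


Join of spheres: S^m * S^n = S^{m+n+1}.
dim = 2 + 6 + 1 = 9

9


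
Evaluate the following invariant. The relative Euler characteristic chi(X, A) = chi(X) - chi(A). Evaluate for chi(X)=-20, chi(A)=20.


Relative Euler characteristic: chi(X, A) = chi(X) - chi(A).
= -20 - (20) = -40

-40


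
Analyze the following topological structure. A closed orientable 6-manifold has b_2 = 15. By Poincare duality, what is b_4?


Poincare duality for closed orientable n-manifolds: b_k = b_{n-k}.
Here n = 6, so b_4 = b_2 = 15

15


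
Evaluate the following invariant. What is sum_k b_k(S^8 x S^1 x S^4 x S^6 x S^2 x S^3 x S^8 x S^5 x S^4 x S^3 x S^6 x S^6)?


Total Betti number is multiplicative under products.
Each S^d (d>=1) has total Betti number 2.
There are 12 sphere factors.
Total = 2^12 = 4096

4096


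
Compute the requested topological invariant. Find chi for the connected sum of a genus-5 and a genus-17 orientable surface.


chi(Sigma_5) = 2 - 2*5 = -8
chi(Sigma_17) = 2 - 2*17 = -32
For surfaces: chi(A#B) = chi(A) + chi(B) - 2.
chi = -8 + -32 - 2 = -42

-42


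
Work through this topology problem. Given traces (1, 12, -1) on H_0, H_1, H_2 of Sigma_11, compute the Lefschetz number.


L(f) = tr(f_0*) - tr(f_1*) + tr(f_2*).
= 1 - (12) + (-1)
= -12

-12


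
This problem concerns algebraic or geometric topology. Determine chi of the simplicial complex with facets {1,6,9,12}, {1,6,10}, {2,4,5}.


Enumerate all faces; f-vector: f_0=8, f_1=11, f_2=6, f_3=1.
chi = sum (-1)^k f_k = 2

2


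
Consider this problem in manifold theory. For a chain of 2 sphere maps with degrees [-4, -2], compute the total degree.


Degree is multiplicative: deg(composition) = product of degrees.
= (-4) * (-2) = 8

8


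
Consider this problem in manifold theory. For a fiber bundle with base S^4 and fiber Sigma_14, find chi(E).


chi(S^4) = 2 (n even), chi(Sigma_14) = 2 - 2*14 = -26.
chi(E) = 2 * (-26) = -52

-52


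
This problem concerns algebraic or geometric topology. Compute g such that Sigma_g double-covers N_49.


chi(N_49) = 2 - 49 = -47.
Double cover: chi(Sigma_g) = 2 * chi(N_49) = 2*(-47) = -94.
2 - 2g = -94, so g = (2 - (-94))/2 = 96/2 = 48

48


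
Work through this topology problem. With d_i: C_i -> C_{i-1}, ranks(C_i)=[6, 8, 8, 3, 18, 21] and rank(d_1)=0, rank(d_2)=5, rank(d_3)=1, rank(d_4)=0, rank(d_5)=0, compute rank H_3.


rank H_k = rank(ker d_k) - rank(im d_{k+1}).
rank(ker d_3) = rank(C_3) - rank(d_3) = 3 - 1 = 2.
rank(im d_{3+1}) = 0.
rank H_3 = 2 - 0 = 2

2


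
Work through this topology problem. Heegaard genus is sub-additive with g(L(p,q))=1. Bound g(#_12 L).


Heegaard genus satisfies g(A#B) <= g(A) + g(B).
Each lens space has g = 1.
Upper bound: 12 * 1 = 12

12


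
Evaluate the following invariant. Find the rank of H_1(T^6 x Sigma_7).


pi_1(A x B) = pi_1(A) x pi_1(B); rank of abelianization = b_1.
b_1(T^6) = 6, b_1(Sigma_7) = 2*7 = 14.
b_1(product) = 6 + 14 = 20

20


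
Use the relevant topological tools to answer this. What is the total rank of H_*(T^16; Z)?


b_k(T^16) = C(16,k), so the sum over k is sum_k C(16,k) = 2^16.
Total = 2^16 = 65536

65536


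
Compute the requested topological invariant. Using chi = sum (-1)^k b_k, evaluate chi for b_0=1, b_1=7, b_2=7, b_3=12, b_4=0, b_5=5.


chi = sum_k (-1)^k b_k.
= (1) + (-7) + (7) + (-12) + (0) + (-5)
= -16

-16


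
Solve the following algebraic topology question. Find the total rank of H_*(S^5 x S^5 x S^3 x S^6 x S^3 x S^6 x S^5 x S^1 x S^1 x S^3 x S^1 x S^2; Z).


Total Betti number is multiplicative under products.
Each S^d (d>=1) has total Betti number 2.
There are 12 sphere factors.
Total = 2^12 = 4096

4096


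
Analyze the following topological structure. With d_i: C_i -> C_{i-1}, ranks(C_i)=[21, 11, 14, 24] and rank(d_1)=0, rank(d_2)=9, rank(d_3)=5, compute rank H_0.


rank H_k = rank(ker d_k) - rank(im d_{k+1}).
rank(ker d_0) = rank(C_0) - rank(d_0) = 21 - 0 = 21.
rank(im d_{0+1}) = 0.
rank H_0 = 21 - 0 = 21

21


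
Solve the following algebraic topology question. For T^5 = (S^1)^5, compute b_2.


By the Kunneth formula, b_k(T^n) = C(n,k).
b_2(T^5) = C(5,2).
C(5,2) = 5!/(2!*3!) = 10

10


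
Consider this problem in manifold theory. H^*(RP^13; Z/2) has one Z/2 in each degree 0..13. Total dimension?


H^k(RP^13; Z/2) = Z/2 for each 0 <= k <= 13.
Total dimension = 13 + 1 = 14

14


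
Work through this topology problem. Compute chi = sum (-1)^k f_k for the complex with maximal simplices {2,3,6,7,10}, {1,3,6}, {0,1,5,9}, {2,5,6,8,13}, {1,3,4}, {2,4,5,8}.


Enumerate all faces; f-vector: f_0=12, f_1=32, f_2=29, f_3=12, f_4=2.
chi = sum (-1)^k f_k = -1

-1


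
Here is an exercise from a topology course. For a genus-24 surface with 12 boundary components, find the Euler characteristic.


For a compact orientable surface with genus g and b boundary components: chi = 2 - 2g - b.
chi = 2 - 2*24 - 12 = 2 - 48 - 12 = -58

-58


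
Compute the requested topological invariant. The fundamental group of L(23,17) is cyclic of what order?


pi_1(L(p,q)) = Z/pZ for any q coprime to p.
|pi_1(L(23,17))| = 23

23


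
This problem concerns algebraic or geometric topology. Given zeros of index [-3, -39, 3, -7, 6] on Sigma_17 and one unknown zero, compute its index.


Poincare-Hopf: sum of indices = chi(M).
chi(Sigma_17) = 2 - 2*17 = -32.
Sum of known indices = -40.
x = chi - (sum known) = -32 - (-40) = 8

8


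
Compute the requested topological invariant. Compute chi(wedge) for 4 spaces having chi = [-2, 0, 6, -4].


chi(A v B) = chi(A) + chi(B) - 1 (one point identified).
For 4 spaces: chi = (sum chi_i) - (4 - 1).
sum = 0; chi = 0 - 3 = -3

-3


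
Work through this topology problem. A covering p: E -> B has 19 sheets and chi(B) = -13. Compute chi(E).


For a finite covering: chi(E) = (number of sheets) * chi(B).
chi(E) = 19 * (-13) = -247

-247


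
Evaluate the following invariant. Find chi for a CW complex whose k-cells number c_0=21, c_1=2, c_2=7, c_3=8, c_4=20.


chi = sum_k (-1)^k c_k.
= (-1)^0*21 + (-1)^1*2 + (-1)^2*7 + (-1)^3*8 + (-1)^4*20
= (21) + (-2) + (7) + (-8) + (20)
= 38

38


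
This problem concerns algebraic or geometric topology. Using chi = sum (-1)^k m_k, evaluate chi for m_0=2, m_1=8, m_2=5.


Morse theory: chi(M) = sum_k (-1)^k m_k where m_k = #(index-k critical points).
= (2) + (-8) + (5) = -1

-1


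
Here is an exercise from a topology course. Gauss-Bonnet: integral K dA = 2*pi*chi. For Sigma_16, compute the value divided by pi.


Gauss-Bonnet: integral K dA = 2*pi*chi(M).
chi(Sigma_16) = 2 - 2*16 = -30.
(integral K dA)/pi = 2*chi = 2*(-30) = -60

-60


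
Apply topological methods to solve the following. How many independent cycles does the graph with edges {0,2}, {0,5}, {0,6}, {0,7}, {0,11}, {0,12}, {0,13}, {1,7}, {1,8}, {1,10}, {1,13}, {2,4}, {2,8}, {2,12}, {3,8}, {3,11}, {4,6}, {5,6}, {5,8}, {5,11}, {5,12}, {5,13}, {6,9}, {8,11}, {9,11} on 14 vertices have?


b_1 = E - V + (number of components).
E = 25, V = 14, components = 1.
b_1 = 25 - 14 + 1 = 12

12


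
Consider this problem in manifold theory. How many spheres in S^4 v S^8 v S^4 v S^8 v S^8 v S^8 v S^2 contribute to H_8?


For a wedge of spheres, H_k (k>0) is free on one generator per sphere of dimension k.
Spheres of dimension 8: count = 4.
b_8 = 4

4


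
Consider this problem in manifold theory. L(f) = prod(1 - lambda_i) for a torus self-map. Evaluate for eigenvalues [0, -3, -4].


For a torus self-map: L(f) = det(I - A) where A acts on H_1.
L(f) = (1-0) * (1--3) * (1--4) = 1 * 4 * 5 = 20

20


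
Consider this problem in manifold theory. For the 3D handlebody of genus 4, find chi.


A genus-g handlebody deformation retracts to a wedge of g circles.
chi(vee_g S^1) = 1 - g.
chi(H_4) = 1 - 4 = -3

-3


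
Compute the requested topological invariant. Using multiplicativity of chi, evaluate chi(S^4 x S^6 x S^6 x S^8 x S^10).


chi is multiplicative: chi(X x Y) = chi(X) chi(Y).
Each even-dim sphere has chi = 2. There are 5 factors.
chi = 2^5 = 32

32


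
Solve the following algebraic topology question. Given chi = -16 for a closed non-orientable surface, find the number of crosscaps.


chi = 2 - k for closed non-orientable surfaces with k crosscaps.
-16 = 2 - k
k = 2 - (-16) = 18

18


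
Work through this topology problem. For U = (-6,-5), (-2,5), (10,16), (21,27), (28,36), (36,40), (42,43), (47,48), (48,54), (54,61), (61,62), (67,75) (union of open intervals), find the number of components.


Sort and merge overlapping open intervals.
Merged: (-6,-5), (-2,5), (10,16), (21,27), (28,36), (36,40), (42,43), (47,48), (48,54), (54,61), (61,62), (67,75).
Number of components = 12

12


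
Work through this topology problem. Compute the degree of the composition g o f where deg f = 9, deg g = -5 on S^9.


Degree is multiplicative under composition: deg(g o f) = deg(g) * deg(f).
= -5 * 9 = -45

-45


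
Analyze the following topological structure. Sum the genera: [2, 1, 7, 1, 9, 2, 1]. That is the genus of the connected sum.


Genus is additive under connected sum of orientable surfaces.
g = 2 + 1 + 7 + 1 + 9 + 2 + 1 = 23

23


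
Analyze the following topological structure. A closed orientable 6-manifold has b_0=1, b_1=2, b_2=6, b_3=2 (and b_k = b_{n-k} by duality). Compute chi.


By Poincare duality b_k = b_{6-k}, so full Betti numbers: b_0=1, b_1=2, b_2=6, b_3=2, b_4=6, b_5=2, b_6=1.
chi = sum (-1)^k b_k = 8

8


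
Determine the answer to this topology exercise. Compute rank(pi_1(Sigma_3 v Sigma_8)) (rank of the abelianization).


For a wedge: H_1(A v B) = H_1(A) + H_1(B).
b_1(Sigma_3) = 6, b_1(Sigma_8) = 16.
b_1 = 6 + 16 = 22

22


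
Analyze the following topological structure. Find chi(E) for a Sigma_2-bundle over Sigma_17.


For a fiber bundle F -> E -> B (with CW structure): chi(E) = chi(B) * chi(F).
chi(Sigma_17) = -32, chi(Sigma_2) = -2.
chi(E) = (-32) * (-2) = 64

64


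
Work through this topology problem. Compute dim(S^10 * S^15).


Join of spheres: S^m * S^n = S^{m+n+1}.
dim = 10 + 15 + 1 = 26

26


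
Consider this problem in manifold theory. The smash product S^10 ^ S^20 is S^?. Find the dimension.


S^m ^ S^n = S^{m+n}.
k = 10 + 20 = 30

30


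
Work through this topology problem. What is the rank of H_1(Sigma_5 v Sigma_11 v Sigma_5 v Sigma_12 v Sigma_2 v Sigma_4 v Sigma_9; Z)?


For a wedge X v Y: reduced H_k(X v Y) = H_k(X) + H_k(Y).
Each Sigma_g contributes b_1 = 2g.
b_1 = 10 + 22 + 10 + 24 + 4 + 8 + 18 = 96

96


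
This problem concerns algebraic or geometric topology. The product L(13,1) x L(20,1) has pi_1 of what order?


pi_1(X x Y) = pi_1(X) x pi_1(Y).
pi_1(L(13,1)) = Z/13, pi_1(L(20,1)) = Z/20.
|Z/13 x Z/20| = 13 * 20 = 260

260


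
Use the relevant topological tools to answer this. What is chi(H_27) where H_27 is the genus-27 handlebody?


A genus-g handlebody deformation retracts to a wedge of g circles.
chi(vee_g S^1) = 1 - g.
chi(H_27) = 1 - 27 = -26

-26


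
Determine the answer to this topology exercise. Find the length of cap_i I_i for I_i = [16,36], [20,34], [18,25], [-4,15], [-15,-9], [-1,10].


Intersection = [max(a_i), min(b_i)] = [20, -9].
Since 20 > -9, the intersection is empty.
Length = 0

0


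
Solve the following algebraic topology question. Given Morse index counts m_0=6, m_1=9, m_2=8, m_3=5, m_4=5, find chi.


Morse theory: chi(M) = sum_k (-1)^k m_k where m_k = #(index-k critical points).
= (6) + (-9) + (8) + (-5) + (5) = 5

5


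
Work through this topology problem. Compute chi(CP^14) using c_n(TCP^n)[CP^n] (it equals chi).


For any closed oriented manifold, <e(TM),[M]> = chi(M).
chi(CP^14) = 14+1 = 15

15


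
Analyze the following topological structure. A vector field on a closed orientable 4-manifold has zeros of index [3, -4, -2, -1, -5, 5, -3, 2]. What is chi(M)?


Poincare-Hopf: chi(M) = sum of indices of zeros.
chi = (3) + (-4) + (-2) + (-1) + (-5) + (5) + (-3) + (2) = -5

-5


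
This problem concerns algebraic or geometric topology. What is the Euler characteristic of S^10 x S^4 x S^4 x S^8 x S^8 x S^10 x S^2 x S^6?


chi is multiplicative: chi(X x Y) = chi(X) chi(Y).
Each even-dim sphere has chi = 2. There are 8 factors.
chi = 2^8 = 256

256


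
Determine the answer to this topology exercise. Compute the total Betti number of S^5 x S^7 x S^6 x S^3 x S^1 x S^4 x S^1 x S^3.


Total Betti number is multiplicative under products.
Each S^d (d>=1) has total Betti number 2.
There are 8 sphere factors.
Total = 2^8 = 256

256


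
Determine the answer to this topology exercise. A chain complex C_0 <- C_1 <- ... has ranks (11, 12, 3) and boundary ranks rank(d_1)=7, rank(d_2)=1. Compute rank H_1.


rank H_k = rank(ker d_k) - rank(im d_{k+1}).
rank(ker d_1) = rank(C_1) - rank(d_1) = 12 - 7 = 5.
rank(im d_{1+1}) = 1.
rank H_1 = 5 - 1 = 4

4


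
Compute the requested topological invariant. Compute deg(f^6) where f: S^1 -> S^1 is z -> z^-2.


deg(f) = -2. Degree is multiplicative: deg(f^6) = (deg f)^6.
deg(f^6) = (-2)^6 = 64

64


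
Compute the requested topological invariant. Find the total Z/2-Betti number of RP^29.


H^k(RP^29; Z/2) = Z/2 for each 0 <= k <= 29.
Total dimension = 29 + 1 = 30

30


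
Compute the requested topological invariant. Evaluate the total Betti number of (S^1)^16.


b_k(T^16) = C(16,k), so the sum over k is sum_k C(16,k) = 2^16.
Total = 2^16 = 65536

65536


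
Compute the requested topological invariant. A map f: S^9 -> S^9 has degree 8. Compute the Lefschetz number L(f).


On S^9: L(f) = tr(f_0*) + (-1)^9 tr(f_9*) = 1 + (-1)^9 * deg(f).
L(f) = 1 + (-1)^9 * 8 = 1 + -8 = -7

-7


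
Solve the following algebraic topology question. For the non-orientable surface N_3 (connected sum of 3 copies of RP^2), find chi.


For a non-orientable closed surface with k crosscaps: chi = 2 - k.
Here k = 3.
chi = 2 - 3 = -1

-1


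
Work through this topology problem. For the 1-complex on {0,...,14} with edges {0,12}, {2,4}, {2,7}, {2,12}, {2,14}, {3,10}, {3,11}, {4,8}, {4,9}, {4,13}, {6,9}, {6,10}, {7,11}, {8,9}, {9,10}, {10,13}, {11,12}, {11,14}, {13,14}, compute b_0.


Run DFS/union-find over 15 vertices.
V = 15, E = 19.
Number of components = 3

3


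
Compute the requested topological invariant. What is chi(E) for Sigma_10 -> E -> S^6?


chi(S^6) = 2 (n even), chi(Sigma_10) = 2 - 2*10 = -18.
chi(E) = 2 * (-18) = -36

-36


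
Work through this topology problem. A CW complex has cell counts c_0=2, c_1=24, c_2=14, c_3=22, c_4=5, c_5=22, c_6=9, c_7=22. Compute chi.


chi = sum_k (-1)^k c_k.
= (-1)^0*2 + (-1)^1*24 + (-1)^2*14 + (-1)^3*22 + (-1)^4*5 + (-1)^5*22 + (-1)^6*9 + (-1)^7*22
= (2) + (-24) + (14) + (-22) + (5) + (-22) + (9) + (-22)
= -60

-60


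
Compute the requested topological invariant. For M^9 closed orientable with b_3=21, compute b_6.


Poincare duality for closed orientable n-manifolds: b_k = b_{n-k}.
Here n = 9, so b_6 = b_3 = 21

21


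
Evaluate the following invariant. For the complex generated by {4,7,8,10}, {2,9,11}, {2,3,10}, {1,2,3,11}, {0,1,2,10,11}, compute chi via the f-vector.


Enumerate all faces; f-vector: f_0=10, f_1=22, f_2=19, f_3=7, f_4=1.
chi = sum (-1)^k f_k = 1

1


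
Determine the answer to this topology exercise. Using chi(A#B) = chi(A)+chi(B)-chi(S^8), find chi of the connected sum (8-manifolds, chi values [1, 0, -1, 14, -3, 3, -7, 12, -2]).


For n-manifolds: chi(A#B) = chi(A) + chi(B) - chi(S^8).
chi(S^8) = 1 + (-1)^8 = 2.
chi(#) = (sum chi_i) - (9-1)*chi(S^8) = 17 - 8*2 = 1

1


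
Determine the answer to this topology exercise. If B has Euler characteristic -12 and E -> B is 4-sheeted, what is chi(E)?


For a finite covering: chi(E) = (number of sheets) * chi(B).
chi(E) = 4 * (-12) = -48

-48


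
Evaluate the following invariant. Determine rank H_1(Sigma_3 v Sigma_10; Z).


For a wedge: H_1(A v B) = H_1(A) + H_1(B).
b_1(Sigma_3) = 6, b_1(Sigma_10) = 20.
b_1 = 6 + 20 = 26

26


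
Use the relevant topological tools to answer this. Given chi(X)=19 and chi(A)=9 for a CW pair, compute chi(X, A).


Relative Euler characteristic: chi(X, A) = chi(X) - chi(A).
= 19 - (9) = 10

10


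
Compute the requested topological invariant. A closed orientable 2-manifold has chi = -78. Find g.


chi = 2 - 2g for closed orientable surfaces.
-78 = 2 - 2g
2g = 2 - (-78) = 80
g = 40

40


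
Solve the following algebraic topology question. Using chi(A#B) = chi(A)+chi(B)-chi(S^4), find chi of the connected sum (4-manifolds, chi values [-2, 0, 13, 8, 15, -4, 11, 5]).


For n-manifolds: chi(A#B) = chi(A) + chi(B) - chi(S^4).
chi(S^4) = 1 + (-1)^4 = 2.
chi(#) = (sum chi_i) - (8-1)*chi(S^4) = 46 - 7*2 = 32

32


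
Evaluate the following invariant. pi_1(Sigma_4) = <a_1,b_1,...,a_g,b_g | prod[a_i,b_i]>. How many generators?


Standard presentation: pi_1(Sigma_g) = <a_1,b_1,...,a_g,b_g | [a_1,b_1]...[a_g,b_g] = 1>.
Number of generators = 2g = 2*4 = 8

8


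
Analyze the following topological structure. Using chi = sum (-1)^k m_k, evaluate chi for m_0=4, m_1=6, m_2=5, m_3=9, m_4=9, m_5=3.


Morse theory: chi(M) = sum_k (-1)^k m_k where m_k = #(index-k critical points).
= (4) + (-6) + (5) + (-9) + (9) + (-3) = 0

0


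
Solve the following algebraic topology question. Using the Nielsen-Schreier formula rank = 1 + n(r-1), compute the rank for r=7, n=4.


Nielsen-Schreier: an index-n subgroup of F_r is free of rank 1 + n(r-1).
Equivalently: chi(cover) = n*chi(base); chi(vee_r S^1) = 1 - 7 = -6.
chi(E) = 4*(-6) = -24; rank = 1 - chi(E) = 1 - (-24) = 25.
rank = 1 + 4*(7-1) = 1 + 24 = 25

25


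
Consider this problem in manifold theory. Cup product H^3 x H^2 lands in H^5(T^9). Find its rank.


Cup product: H^p x H^q -> H^{p+q}; here p+q = 3+2 = 5.
rank H^k(T^n) = C(n,k).
C(9,5) = 126

126


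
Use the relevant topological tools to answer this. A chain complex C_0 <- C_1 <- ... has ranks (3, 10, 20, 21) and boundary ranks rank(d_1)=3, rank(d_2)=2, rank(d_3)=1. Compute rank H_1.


rank H_k = rank(ker d_k) - rank(im d_{k+1}).
rank(ker d_1) = rank(C_1) - rank(d_1) = 10 - 3 = 7.
rank(im d_{1+1}) = 2.
rank H_1 = 7 - 2 = 5

5


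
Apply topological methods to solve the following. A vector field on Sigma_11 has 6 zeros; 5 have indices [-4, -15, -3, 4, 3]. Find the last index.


Poincare-Hopf: sum of indices = chi(M).
chi(Sigma_11) = 2 - 2*11 = -20.
Sum of known indices = -15.
x = chi - (sum known) = -20 - (-15) = -5

-5


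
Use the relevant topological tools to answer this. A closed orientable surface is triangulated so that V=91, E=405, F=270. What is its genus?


chi = V - E + F = 91 - 405 + 270 = -44
For orientable closed surface: chi = 2 - 2g, so g = (2 - chi)/2.
g = (2 - (-44)) / 2 = 46 / 2 = 23

23


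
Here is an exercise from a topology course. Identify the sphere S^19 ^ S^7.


S^m ^ S^n = S^{m+n}.
k = 19 + 7 = 26

26


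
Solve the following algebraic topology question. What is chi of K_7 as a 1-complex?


K_7: V = 7, E = C(7,2) = 21.
chi = V - E = 7 - 21 = -14

-14


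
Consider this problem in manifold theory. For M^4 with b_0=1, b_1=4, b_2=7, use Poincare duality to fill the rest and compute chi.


By Poincare duality b_k = b_{4-k}, so full Betti numbers: b_0=1, b_1=4, b_2=7, b_3=4, b_4=1.
chi = sum (-1)^k b_k = 1

1


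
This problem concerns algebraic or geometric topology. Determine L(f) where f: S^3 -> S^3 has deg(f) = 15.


On S^3: L(f) = tr(f_0*) + (-1)^3 tr(f_3*) = 1 + (-1)^3 * deg(f).
L(f) = 1 + (-1)^3 * 15 = 1 + -15 = -14

-14


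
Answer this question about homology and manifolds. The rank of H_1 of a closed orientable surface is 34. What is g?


For a closed orientable surface: b_1 = 2g.
34 = 2g
g = 34 / 2 = 17

17


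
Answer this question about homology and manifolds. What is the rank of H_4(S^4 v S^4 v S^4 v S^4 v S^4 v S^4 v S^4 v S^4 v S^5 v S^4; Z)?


For a wedge of spheres, H_k (k>0) is free on one generator per sphere of dimension k.
Spheres of dimension 4: count = 9.
b_4 = 9

9


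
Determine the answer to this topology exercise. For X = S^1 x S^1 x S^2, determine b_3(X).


Each S^d has Poincare polynomial 1 + t^d.
The product S^1 x S^1 x S^2 has Poincare polynomial prod(1+t^d_i).
Expanding: b_0=1, b_1=2, b_2=2, b_3=2, b_4=1.
b_3 = 2

2


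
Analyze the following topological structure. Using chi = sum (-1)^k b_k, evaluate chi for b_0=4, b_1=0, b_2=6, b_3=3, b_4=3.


chi = sum_k (-1)^k b_k.
= (4) + (0) + (6) + (-3) + (3)
= 10

10


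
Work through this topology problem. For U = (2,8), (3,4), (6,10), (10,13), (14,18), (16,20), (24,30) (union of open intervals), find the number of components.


Sort and merge overlapping open intervals.
Merged: (2,10), (10,13), (14,20), (24,30).
Number of components = 4

4


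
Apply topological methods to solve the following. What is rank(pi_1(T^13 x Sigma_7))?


pi_1(A x B) = pi_1(A) x pi_1(B); rank of abelianization = b_1.
b_1(T^13) = 13, b_1(Sigma_7) = 2*7 = 14.
b_1(product) = 13 + 14 = 27

27


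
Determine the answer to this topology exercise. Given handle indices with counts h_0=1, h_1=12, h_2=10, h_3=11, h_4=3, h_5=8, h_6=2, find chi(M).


Handles of index k contribute (-1)^k to chi (same as CW cells).
chi = (1) + (-12) + (10) + (-11) + (3) + (-8) + (2) = -15

-15


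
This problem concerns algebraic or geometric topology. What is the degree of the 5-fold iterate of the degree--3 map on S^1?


deg(f) = -3. Degree is multiplicative: deg(f^5) = (deg f)^5.
deg(f^5) = (-3)^5 = -243

-243


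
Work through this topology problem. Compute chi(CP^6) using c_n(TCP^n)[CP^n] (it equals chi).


For any closed oriented manifold, <e(TM),[M]> = chi(M).
chi(CP^6) = 6+1 = 7

7


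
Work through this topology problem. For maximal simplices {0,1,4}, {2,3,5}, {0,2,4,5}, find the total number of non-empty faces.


Each maximal simplex on m vertices has 2^m - 1 nonempty faces.
Take the union (dedupe shared faces).
Total distinct faces = 23

23


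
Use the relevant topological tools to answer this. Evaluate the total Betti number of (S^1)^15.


b_k(T^15) = C(15,k), so the sum over k is sum_k C(15,k) = 2^15.
Total = 2^15 = 32768

32768


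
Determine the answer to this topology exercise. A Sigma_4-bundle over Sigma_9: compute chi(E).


For a fiber bundle F -> E -> B (with CW structure): chi(E) = chi(B) * chi(F).
chi(Sigma_9) = -16, chi(Sigma_4) = -6.
chi(E) = (-16) * (-6) = 96

96


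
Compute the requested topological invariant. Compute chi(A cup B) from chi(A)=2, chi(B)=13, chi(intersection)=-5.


chi(A cup B) = chi(A) + chi(B) - chi(A cap B)
= 2 + (13) - (-5)
= 20

20


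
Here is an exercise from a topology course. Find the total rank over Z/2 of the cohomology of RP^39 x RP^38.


dim H^*(RP^n; Z/2) = n+1 (one Z/2 in each degree 0..n).
Total Betti number is multiplicative.
Total = (39+1) * (38+1) = 40 * 39 = 1560

1560


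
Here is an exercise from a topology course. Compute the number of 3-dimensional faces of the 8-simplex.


Delta^8 has 8+1 vertices. A 3-face is a choice of 3+1 vertices.
f_3 = C(8+1, 3+1) = C(9,4) = 126

126


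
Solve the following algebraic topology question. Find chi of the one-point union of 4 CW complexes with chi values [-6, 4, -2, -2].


chi(A v B) = chi(A) + chi(B) - 1 (one point identified).
For 4 spaces: chi = (sum chi_i) - (4 - 1).
sum = -6; chi = -6 - 3 = -9

-9


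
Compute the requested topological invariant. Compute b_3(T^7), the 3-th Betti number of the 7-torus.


By the Kunneth formula, b_k(T^n) = C(n,k).
b_3(T^7) = C(7,3).
C(7,3) = 7!/(3!*4!) = 35

35


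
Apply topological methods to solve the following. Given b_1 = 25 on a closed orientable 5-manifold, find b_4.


Poincare duality for closed orientable n-manifolds: b_k = b_{n-k}.
Here n = 5, so b_4 = b_1 = 25

25


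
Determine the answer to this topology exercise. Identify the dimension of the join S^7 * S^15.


Join of spheres: S^m * S^n = S^{m+n+1}.
dim = 7 + 15 + 1 = 23

23


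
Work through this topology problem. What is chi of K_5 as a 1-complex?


K_5: V = 5, E = C(5,2) = 10.
chi = V - E = 5 - 10 = -5

-5


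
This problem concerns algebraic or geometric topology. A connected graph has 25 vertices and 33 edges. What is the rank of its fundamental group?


For a connected graph: rank(pi_1) = b_1 = E - V + 1 = 1 - chi.
chi = V - E = 25 - 33 = -8.
rank = 1 - (-8) = 33 - 25 + 1 = 9

9


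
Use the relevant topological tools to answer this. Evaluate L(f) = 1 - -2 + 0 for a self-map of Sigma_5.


L(f) = tr(f_0*) - tr(f_1*) + tr(f_2*).
= 1 - (-2) + (0)
= 3

3


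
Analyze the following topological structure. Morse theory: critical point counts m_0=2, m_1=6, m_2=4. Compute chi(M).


Morse theory: chi(M) = sum_k (-1)^k m_k where m_k = #(index-k critical points).
= (2) + (-6) + (4) = 0

0


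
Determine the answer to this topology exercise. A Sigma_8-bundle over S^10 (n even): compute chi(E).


chi(S^10) = 2 (n even), chi(Sigma_8) = 2 - 2*8 = -14.
chi(E) = 2 * (-14) = -28

-28


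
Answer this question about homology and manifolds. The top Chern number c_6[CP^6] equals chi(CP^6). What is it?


For any closed oriented manifold, <e(TM),[M]> = chi(M).
chi(CP^6) = 6+1 = 7

7


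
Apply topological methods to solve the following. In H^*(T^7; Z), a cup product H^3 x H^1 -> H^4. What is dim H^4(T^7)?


Cup product: H^p x H^q -> H^{p+q}; here p+q = 3+1 = 4.
rank H^k(T^n) = C(n,k).
C(7,4) = 35

35


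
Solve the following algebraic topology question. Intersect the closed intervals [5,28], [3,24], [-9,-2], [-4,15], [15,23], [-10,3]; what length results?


Intersection = [max(a_i), min(b_i)] = [15, -2].
Since 15 > -2, the intersection is empty.
Length = 0

0


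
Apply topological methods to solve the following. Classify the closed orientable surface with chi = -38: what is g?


chi = 2 - 2g for closed orientable surfaces.
-38 = 2 - 2g
2g = 2 - (-38) = 40
g = 20

20


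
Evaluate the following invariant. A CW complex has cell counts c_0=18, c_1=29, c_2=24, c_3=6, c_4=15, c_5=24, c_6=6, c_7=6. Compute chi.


chi = sum_k (-1)^k c_k.
= (-1)^0*18 + (-1)^1*29 + (-1)^2*24 + (-1)^3*6 + (-1)^4*15 + (-1)^5*24 + (-1)^6*6 + (-1)^7*6
= (18) + (-29) + (24) + (-6) + (15) + (-24) + (6) + (-6)
= -2

-2


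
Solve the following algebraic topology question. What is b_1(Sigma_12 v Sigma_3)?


For a wedge: H_1(A v B) = H_1(A) + H_1(B).
b_1(Sigma_12) = 24, b_1(Sigma_3) = 6.
b_1 = 24 + 6 = 30

30


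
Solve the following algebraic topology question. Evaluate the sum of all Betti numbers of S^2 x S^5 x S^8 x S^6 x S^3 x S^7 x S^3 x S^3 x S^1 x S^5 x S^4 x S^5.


Total Betti number is multiplicative under products.
Each S^d (d>=1) has total Betti number 2.
There are 12 sphere factors.
Total = 2^12 = 4096

4096


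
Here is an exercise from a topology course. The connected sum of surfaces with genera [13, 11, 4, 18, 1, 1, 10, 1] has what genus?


Genus is additive under connected sum of orientable surfaces.
g = 13 + 11 + 4 + 18 + 1 + 1 + 10 + 1 = 59

59


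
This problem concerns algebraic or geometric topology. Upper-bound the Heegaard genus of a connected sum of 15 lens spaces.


Heegaard genus satisfies g(A#B) <= g(A) + g(B).
Each lens space has g = 1.
Upper bound: 15 * 1 = 15

15


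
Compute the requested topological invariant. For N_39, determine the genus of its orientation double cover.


chi(N_39) = 2 - 39 = -37.
Double cover: chi(Sigma_g) = 2 * chi(N_39) = 2*(-37) = -74.
2 - 2g = -74, so g = (2 - (-74))/2 = 76/2 = 38

38


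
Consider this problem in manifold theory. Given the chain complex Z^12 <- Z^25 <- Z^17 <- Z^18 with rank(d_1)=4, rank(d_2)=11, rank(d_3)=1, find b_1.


rank H_k = rank(ker d_k) - rank(im d_{k+1}).
rank(ker d_1) = rank(C_1) - rank(d_1) = 25 - 4 = 21.
rank(im d_{1+1}) = 11.
rank H_1 = 21 - 11 = 10

10


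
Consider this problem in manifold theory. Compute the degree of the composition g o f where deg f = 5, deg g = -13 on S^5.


Degree is multiplicative under composition: deg(g o f) = deg(g) * deg(f).
= -13 * 5 = -65

-65


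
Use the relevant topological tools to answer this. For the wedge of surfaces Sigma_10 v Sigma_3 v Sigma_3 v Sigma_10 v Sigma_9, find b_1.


For a wedge X v Y: reduced H_k(X v Y) = H_k(X) + H_k(Y).
Each Sigma_g contributes b_1 = 2g.
b_1 = 20 + 6 + 6 + 20 + 18 = 70

70


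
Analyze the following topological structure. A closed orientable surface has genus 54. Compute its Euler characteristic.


For a closed orientable surface of genus g: chi = 2 - 2g.
Here g = 54.
chi = 2 - 2*54 = 2 - 108 = -106

-106


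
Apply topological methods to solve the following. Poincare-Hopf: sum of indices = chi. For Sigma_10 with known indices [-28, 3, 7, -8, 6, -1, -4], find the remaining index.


Poincare-Hopf: sum of indices = chi(M).
chi(Sigma_10) = 2 - 2*10 = -18.
Sum of known indices = -25.
x = chi - (sum known) = -18 - (-25) = 7

7


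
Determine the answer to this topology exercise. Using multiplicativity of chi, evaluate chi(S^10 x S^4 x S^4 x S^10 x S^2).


chi is multiplicative: chi(X x Y) = chi(X) chi(Y).
Each even-dim sphere has chi = 2. There are 5 factors.
chi = 2^5 = 32

32


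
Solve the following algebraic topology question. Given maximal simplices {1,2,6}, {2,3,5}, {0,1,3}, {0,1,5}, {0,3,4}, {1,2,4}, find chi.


Enumerate all faces; f-vector: f_0=7, f_1=15, f_2=6.
chi = sum (-1)^k f_k = -2

-2


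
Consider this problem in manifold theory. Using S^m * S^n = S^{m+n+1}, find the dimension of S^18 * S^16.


Join of spheres: S^m * S^n = S^{m+n+1}.
dim = 18 + 16 + 1 = 35

35


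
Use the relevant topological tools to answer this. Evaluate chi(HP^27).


HP^27 has one cell in each dimension 0, 4, ..., 4*27 (27+1 cells, all even-dim).
chi = 27 + 1 = 28

28


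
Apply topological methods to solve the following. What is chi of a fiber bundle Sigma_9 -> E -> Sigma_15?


For a fiber bundle F -> E -> B (with CW structure): chi(E) = chi(B) * chi(F).
chi(Sigma_15) = -28, chi(Sigma_9) = -16.
chi(E) = (-28) * (-16) = 448

448


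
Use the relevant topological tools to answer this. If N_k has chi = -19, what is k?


chi = 2 - k for closed non-orientable surfaces with k crosscaps.
-19 = 2 - k
k = 2 - (-19) = 21

21


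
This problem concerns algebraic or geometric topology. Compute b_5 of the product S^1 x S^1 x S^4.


Each S^d has Poincare polynomial 1 + t^d.
The product S^1 x S^1 x S^4 has Poincare polynomial prod(1+t^d_i).
Expanding: b_0=1, b_1=2, b_2=1, b_4=1, b_5=2, b_6=1.
b_5 = 2

2
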